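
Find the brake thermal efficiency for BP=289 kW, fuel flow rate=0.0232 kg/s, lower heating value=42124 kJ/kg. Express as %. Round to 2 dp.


eta_BTE = (BP / (mf * LHV)) * 100
Denominator = 0.0232 * 42124 = 977.2768 kW
eta_BTE = (289 / 977.2768) * 100 = 29.57%


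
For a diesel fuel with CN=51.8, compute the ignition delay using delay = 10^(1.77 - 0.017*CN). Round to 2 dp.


delay = 10^(1.77 - 0.017*CN)
Exponent = 1.77 - 0.017*51.8 = 0.8894
delay = 10^0.8894 = 7.75 ms


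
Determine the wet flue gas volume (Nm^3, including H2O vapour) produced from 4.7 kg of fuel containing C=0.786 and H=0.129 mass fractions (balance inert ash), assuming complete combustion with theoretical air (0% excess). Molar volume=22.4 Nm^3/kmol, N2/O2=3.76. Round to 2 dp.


Per kg fuel: CO2 = (C/12 kmol)*22.4 = (0.786/12)*22.4 = 1.46720 Nm^3
Per kg fuel: H2O = (H/2 kmol)*22.4 = (0.129/2)*22.4 = 1.44480 Nm^3
O2 needed per kg fuel = C/12 + H/4 = 0.786/12 + 0.129/4 = 0.09775000 kmol
Per kg fuel: N2 = O2*3.76*22.4 = 0.09775000*3.76*22.4 = 8.23290 Nm^3
Total per kg = 1.46720 + 1.44480 + 8.23290 = 11.14490 Nm^3
Total = 11.14490 * 4.7 = 52.38 Nm^3


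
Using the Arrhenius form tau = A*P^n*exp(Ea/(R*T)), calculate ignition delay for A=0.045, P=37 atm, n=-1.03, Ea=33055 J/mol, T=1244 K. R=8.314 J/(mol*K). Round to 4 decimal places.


tau = A * P^n * exp(Ea/(R*T))
P^n = 37^(-1.03) = 0.02425226
Ea/(R*T) = 33055/(8.314*1244) = 3.196000
exp(Ea/(R*T)) = 24.434594
tau = 0.045 * 0.02425226 * 24.434594 = 0.0267 ms


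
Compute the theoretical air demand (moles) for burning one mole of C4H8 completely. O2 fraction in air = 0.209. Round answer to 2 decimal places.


Balanced combustion: C4H8 + 6 O2 -> 4 CO2 + 4 H2O
O2 needed = C + H/4 = 4 + 8/4 = 6.00 moles
Air moles = O2 / 0.209 = 6.00 / 0.209 = 28.71 moles air


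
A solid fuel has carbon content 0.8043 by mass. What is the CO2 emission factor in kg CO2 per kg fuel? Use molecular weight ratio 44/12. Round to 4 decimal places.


EF = C_frac * (M_CO2 / M_C)
EF = 0.8043 * (44/12)
EF = 0.8043 * 3.666667 = 2.9491 kg_CO2/kg_fuel


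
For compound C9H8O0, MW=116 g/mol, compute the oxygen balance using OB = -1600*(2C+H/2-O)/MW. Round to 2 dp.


OB = -1600 * (2C + H/2 - O) / MW
Inner = 2*9 + 8/2 - 0 = 22.00
OB = -1600 * 22.00 / 116 = -303.45%


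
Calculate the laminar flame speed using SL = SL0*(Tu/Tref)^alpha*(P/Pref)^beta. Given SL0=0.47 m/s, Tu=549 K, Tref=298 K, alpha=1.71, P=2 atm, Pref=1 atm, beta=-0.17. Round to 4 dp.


SL = SL0 * (Tu/Tref)^alpha * (P/Pref)^beta
T ratio = 549/298 = 1.84228188
(T ratio)^alpha = 1.84228188^1.71 = 2.842882
(P/Pref)^beta = 2^(-0.17) = 0.888843
SL = 0.47 * 2.842882 * 0.888843 = 1.1876 m/s


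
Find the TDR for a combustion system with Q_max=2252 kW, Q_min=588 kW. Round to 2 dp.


TDR = Q_max / Q_min
TDR = 2252 / 588 = 3.83


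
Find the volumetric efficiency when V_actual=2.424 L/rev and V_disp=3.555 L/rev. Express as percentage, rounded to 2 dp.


eta_v = (V_actual / V_disp) * 100
Ratio = 2.424 / 3.555 = 0.6819
eta_v = 0.6819 * 100 = 68.19%


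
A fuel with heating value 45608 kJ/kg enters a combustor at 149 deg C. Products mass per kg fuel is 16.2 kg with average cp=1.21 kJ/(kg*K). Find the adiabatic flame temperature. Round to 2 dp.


T_ad = T_in + Hc / (m_p * cp)
Denominator = 16.2 * 1.21 = 19.6020
Temperature rise = 45608 / 19.6020 = 2326.70 K
T_ad = 149 + 2326.70 = 2475.70 deg C


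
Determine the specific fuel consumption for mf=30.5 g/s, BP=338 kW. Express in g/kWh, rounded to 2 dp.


SFC = (mf / BP) * 3600
Rate = 30.5 / 338 = 0.090237 g/(s*kW)
SFC = 0.090237 * 3600 = 324.85 g/kWh


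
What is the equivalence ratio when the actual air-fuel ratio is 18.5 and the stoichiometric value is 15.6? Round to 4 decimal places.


phi = AFR_stoich / AFR_actual
phi = 15.6 / 18.5 = 0.8432


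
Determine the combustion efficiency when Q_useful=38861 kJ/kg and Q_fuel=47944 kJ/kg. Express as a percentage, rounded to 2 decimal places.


Efficiency = (Q_useful / Q_fuel) * 100
Efficiency = (38861 / 47944) * 100
Efficiency = 0.8105 * 100 = 81.05%


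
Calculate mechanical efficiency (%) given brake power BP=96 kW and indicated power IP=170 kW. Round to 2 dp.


eta_mech = (BP / IP) * 100
Ratio = 96 / 170 = 0.5647
eta_mech = 0.5647 * 100 = 56.47%


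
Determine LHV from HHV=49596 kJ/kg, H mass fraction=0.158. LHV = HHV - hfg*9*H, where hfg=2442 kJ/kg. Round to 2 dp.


LHV = HHV - hfg * 9 * H
Water correction = 2442 * 9 * 0.158 = 3472.524 kJ/kg
LHV = 49596 - 3472.524 = 46123.48 kJ/kg


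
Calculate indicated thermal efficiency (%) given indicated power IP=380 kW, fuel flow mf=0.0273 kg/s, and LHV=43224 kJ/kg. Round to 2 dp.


eta_ith = (IP / (mf * LHV)) * 100
Denominator = 0.0273 * 43224 = 1180.0152 kW
eta_ith = (380 / 1180.0152) * 100 = 32.20%


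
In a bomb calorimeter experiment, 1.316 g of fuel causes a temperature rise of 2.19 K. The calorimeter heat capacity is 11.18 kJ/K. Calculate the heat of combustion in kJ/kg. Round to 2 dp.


Hc = C_cal * delta_T / m_fuel
Q_released = 11.18 * 2.19 = 24.4842 kJ
m_fuel = 1.316 g = 1.316/1000 kg = 0.001316 kg
Hc = 24.4842 / 0.001316 = 18605.02 kJ/kg


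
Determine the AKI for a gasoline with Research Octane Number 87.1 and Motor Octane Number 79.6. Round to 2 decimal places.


AKI = (RON + MON) / 2
AKI = (87.1 + 79.6) / 2
AKI = 166.7 / 2 = 83.35


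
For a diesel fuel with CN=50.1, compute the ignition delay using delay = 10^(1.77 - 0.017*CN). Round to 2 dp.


delay = 10^(1.77 - 0.017*CN)
Exponent = 1.77 - 0.017*50.1 = 0.9183
delay = 10^0.9183 = 8.29 ms


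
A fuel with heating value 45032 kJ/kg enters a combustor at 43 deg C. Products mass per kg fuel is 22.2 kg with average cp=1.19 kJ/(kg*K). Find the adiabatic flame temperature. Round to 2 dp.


T_ad = T_in + Hc / (m_p * cp)
Denominator = 22.2 * 1.19 = 26.4180
Temperature rise = 45032 / 26.4180 = 1704.60 K
T_ad = 43 + 1704.60 = 1747.60 deg C


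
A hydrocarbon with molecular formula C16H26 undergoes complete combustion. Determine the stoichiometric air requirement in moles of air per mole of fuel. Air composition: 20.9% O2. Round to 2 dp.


Balanced combustion: C16H26 + 22.5 O2 -> 16 CO2 + 13 H2O
O2 needed = C + H/4 = 16 + 26/4 = 22.50 moles
Air moles = O2 / 0.209 = 22.50 / 0.209 = 107.66 moles air


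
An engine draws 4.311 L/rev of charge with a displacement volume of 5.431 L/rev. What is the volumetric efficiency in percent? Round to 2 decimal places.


eta_v = (V_actual / V_disp) * 100
Ratio = 4.311 / 5.431 = 0.7938
eta_v = 0.7938 * 100 = 79.38%


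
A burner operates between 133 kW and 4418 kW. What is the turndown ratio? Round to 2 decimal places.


TDR = Q_max / Q_min
TDR = 4418 / 133 = 33.22


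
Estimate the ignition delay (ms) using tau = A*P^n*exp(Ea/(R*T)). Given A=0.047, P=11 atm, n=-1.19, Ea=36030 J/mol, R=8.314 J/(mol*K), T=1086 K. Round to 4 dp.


tau = A * P^n * exp(Ea/(R*T))
P^n = 11^(-1.19) = 0.05764249
Ea/(R*T) = 36030/(8.314*1086) = 3.990473
exp(Ea/(R*T)) = 54.080483
tau = 0.047 * 0.05764249 * 54.080483 = 0.1465 ms


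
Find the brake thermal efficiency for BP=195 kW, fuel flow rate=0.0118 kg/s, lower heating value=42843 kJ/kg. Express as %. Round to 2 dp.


eta_BTE = (BP / (mf * LHV)) * 100
Denominator = 0.0118 * 42843 = 505.5474 kW
eta_BTE = (195 / 505.5474) * 100 = 38.57%


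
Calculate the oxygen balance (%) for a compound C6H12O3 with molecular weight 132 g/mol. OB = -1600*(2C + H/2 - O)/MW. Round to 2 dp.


OB = -1600 * (2C + H/2 - O) / MW
Inner = 2*6 + 12/2 - 3 = 15.00
OB = -1600 * 15.00 / 132 = -181.82%


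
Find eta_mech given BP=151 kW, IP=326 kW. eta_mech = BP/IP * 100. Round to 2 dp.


eta_mech = (BP / IP) * 100
Ratio = 151 / 326 = 0.4632
eta_mech = 0.4632 * 100 = 46.32%


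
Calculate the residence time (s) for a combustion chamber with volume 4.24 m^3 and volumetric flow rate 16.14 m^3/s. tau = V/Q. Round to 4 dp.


tau = V / Q_flow
tau = 4.24 / 16.14 = 0.2627 s


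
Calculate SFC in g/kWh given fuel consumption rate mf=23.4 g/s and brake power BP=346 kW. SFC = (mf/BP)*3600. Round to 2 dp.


SFC = (mf / BP) * 3600
Rate = 23.4 / 346 = 0.067630 g/(s*kW)
SFC = 0.067630 * 3600 = 243.47 g/kWh


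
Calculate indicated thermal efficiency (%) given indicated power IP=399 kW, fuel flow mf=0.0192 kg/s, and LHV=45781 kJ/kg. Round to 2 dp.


eta_ith = (IP / (mf * LHV)) * 100
Denominator = 0.0192 * 45781 = 878.9952 kW
eta_ith = (399 / 878.9952) * 100 = 45.39%


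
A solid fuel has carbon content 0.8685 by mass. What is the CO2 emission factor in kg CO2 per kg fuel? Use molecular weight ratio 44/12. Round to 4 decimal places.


EF = C_frac * (M_CO2 / M_C)
EF = 0.8685 * (44/12)
EF = 0.8685 * 3.666667 = 3.1845 kg_CO2/kg_fuel


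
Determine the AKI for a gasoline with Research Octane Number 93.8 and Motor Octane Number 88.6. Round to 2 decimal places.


AKI = (RON + MON) / 2
AKI = (93.8 + 88.6) / 2
AKI = 182.4 / 2 = 91.20


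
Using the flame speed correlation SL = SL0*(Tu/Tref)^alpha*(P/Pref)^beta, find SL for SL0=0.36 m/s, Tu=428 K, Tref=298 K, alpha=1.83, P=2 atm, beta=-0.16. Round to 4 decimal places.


SL = SL0 * (Tu/Tref)^alpha * (P/Pref)^beta
T ratio = 428/298 = 1.43624161
(T ratio)^alpha = 1.43624161^1.83 = 1.939663
(P/Pref)^beta = 2^(-0.16) = 0.895025
SL = 0.36 * 1.939663 * 0.895025 = 0.6250 m/s


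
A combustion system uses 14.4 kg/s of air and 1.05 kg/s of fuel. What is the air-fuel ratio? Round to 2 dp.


AFR = m_air / m_fuel
AFR = 14.4 / 1.05 = 13.71


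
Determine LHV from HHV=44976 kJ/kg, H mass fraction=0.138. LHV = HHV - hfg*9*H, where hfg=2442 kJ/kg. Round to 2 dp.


LHV = HHV - hfg * 9 * H
Water correction = 2442 * 9 * 0.138 = 3032.964 kJ/kg
LHV = 44976 - 3032.964 = 41943.04 kJ/kg


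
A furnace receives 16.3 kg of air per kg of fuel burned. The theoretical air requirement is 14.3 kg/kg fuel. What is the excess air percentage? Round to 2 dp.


Excess air = actual - stoichiometric = 16.3 - 14.3 = 2.00 kg/kg fuel
Excess air % = (excess / stoich) * 100 = (2.00 / 14.3) * 100 = 13.99%


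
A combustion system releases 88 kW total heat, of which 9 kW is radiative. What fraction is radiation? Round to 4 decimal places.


f_rad = Q_rad / Q_total
f_rad = 9 / 88 = 0.1023


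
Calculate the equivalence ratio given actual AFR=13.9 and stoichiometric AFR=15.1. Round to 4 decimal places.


phi = AFR_stoich / AFR_actual
phi = 15.1 / 13.9 = 1.0863


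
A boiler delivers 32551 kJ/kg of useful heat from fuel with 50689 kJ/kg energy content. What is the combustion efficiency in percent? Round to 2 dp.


Efficiency = (Q_useful / Q_fuel) * 100
Efficiency = (32551 / 50689) * 100
Efficiency = 0.6422 * 100 = 64.22%


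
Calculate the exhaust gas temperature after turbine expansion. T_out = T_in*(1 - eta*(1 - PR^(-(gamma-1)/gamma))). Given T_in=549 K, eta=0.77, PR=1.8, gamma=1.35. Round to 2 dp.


T_out = T_in * (1 - eta * (1 - PR^(-(gamma-1)/gamma)))
Exponent = -(1.35-1)/1.35 = -0.25925926
PR^exp = 1.8^(-0.25925926) = 0.85865408
Factor = 1 - 0.77*(1 - 0.85865408) = 0.89116364
T_out = 549 * 0.89116364 = 489.25 K


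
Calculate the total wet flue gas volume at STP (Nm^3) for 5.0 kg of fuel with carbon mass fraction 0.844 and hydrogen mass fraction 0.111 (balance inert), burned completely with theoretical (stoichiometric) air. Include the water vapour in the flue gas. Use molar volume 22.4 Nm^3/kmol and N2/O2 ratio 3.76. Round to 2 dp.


Per kg fuel: CO2 = (C/12 kmol)*22.4 = (0.844/12)*22.4 = 1.57547 Nm^3
Per kg fuel: H2O = (H/2 kmol)*22.4 = (0.111/2)*22.4 = 1.24320 Nm^3
O2 needed per kg fuel = C/12 + H/4 = 0.844/12 + 0.111/4 = 0.09808333 kmol
Per kg fuel: N2 = O2*3.76*22.4 = 0.09808333*3.76*22.4 = 8.26097 Nm^3
Total per kg = 1.57547 + 1.24320 + 8.26097 = 11.07964 Nm^3
Total = 11.07964 * 5.0 = 55.40 Nm^3


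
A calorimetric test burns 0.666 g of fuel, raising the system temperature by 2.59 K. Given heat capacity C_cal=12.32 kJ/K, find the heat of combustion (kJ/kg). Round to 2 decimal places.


Hc = C_cal * delta_T / m_fuel
Q_released = 12.32 * 2.59 = 31.9088 kJ
m_fuel = 0.666 g = 0.666/1000 kg = 0.000666 kg
Hc = 31.9088 / 0.000666 = 47911.11 kJ/kg


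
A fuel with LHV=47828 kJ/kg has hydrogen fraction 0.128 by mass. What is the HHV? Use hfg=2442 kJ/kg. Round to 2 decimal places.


HHV = LHV + hfg * 9 * H
Water addition = 2442 * 9 * 0.128 = 2813.184 kJ/kg
HHV = 47828 + 2813.184 = 50641.18 kJ/kg


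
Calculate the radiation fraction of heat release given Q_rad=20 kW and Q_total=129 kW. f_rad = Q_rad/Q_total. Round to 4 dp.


f_rad = Q_rad / Q_total
f_rad = 20 / 129 = 0.1550


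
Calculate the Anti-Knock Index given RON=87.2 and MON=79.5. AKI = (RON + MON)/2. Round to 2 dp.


AKI = (RON + MON) / 2
AKI = (87.2 + 79.5) / 2
AKI = 166.7 / 2 = 83.35


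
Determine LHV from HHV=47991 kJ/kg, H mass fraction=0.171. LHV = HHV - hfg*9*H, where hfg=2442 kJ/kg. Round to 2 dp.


LHV = HHV - hfg * 9 * H
Water correction = 2442 * 9 * 0.171 = 3758.238 kJ/kg
LHV = 47991 - 3758.238 = 44232.76 kJ/kg


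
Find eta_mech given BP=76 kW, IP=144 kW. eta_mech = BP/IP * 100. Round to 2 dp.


eta_mech = (BP / IP) * 100
Ratio = 76 / 144 = 0.5278
eta_mech = 0.5278 * 100 = 52.78%


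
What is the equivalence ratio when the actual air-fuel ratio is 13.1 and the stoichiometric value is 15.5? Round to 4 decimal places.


phi = AFR_stoich / AFR_actual
phi = 15.5 / 13.1 = 1.1832


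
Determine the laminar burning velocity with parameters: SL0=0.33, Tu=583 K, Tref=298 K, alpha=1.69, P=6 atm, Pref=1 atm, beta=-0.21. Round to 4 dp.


SL = SL0 * (Tu/Tref)^alpha * (P/Pref)^beta
T ratio = 583/298 = 1.95637584
(T ratio)^alpha = 1.95637584^1.69 = 3.108525
(P/Pref)^beta = 6^(-0.21) = 0.686417
SL = 0.33 * 3.108525 * 0.686417 = 0.7041 m/s


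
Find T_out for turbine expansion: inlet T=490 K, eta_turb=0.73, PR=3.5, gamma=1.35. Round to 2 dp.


T_out = T_in * (1 - eta * (1 - PR^(-(gamma-1)/gamma)))
Exponent = -(1.35-1)/1.35 = -0.25925926
PR^exp = 3.5^(-0.25925926) = 0.72267881
Factor = 1 - 0.73*(1 - 0.72267881) = 0.79755553
T_out = 490 * 0.79755553 = 390.80 K


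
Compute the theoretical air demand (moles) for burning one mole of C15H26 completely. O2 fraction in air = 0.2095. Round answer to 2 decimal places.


Balanced combustion: C15H26 + 21.5 O2 -> 15 CO2 + 13 H2O
O2 needed = C + H/4 = 15 + 26/4 = 21.50 moles
Air moles = O2 / 0.2095 = 21.50 / 0.2095 = 102.63 moles air


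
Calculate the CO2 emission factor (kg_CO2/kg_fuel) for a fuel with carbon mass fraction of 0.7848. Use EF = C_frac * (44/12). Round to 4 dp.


EF = C_frac * (M_CO2 / M_C)
EF = 0.7848 * (44/12)
EF = 0.7848 * 3.666667 = 2.8776 kg_CO2/kg_fuel


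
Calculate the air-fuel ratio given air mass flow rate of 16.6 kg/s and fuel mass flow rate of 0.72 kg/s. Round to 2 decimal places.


AFR = m_air / m_fuel
AFR = 16.6 / 0.72 = 23.06


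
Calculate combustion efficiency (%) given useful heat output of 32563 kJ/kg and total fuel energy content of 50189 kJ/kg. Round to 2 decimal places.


Efficiency = (Q_useful / Q_fuel) * 100
Efficiency = (32563 / 50189) * 100
Efficiency = 0.6488 * 100 = 64.88%


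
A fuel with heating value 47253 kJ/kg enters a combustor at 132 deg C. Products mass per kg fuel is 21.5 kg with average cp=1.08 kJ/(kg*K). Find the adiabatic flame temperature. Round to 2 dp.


T_ad = T_in + Hc / (m_p * cp)
Denominator = 21.5 * 1.08 = 23.2200
Temperature rise = 47253 / 23.2200 = 2035.01 K
T_ad = 132 + 2035.01 = 2167.01 deg C


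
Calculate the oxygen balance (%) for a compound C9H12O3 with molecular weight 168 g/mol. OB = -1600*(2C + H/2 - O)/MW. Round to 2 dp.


OB = -1600 * (2C + H/2 - O) / MW
Inner = 2*9 + 12/2 - 3 = 21.00
OB = -1600 * 21.00 / 168 = -200.00%


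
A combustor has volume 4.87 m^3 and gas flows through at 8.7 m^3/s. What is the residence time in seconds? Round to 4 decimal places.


tau = V / Q_flow
tau = 4.87 / 8.7 = 0.5598 s


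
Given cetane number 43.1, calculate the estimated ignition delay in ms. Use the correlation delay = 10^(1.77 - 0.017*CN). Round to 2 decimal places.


delay = 10^(1.77 - 0.017*CN)
Exponent = 1.77 - 0.017*43.1 = 1.0373
delay = 10^1.0373 = 10.90 ms


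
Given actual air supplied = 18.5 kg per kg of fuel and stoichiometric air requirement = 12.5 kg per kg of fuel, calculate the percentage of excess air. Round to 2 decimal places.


Excess air = actual - stoichiometric = 18.5 - 12.5 = 6.00 kg/kg fuel
Excess air % = (excess / stoich) * 100 = (6.00 / 12.5) * 100 = 48.00%


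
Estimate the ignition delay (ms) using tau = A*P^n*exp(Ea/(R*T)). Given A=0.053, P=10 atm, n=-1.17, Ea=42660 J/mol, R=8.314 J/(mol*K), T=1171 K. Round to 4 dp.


tau = A * P^n * exp(Ea/(R*T))
P^n = 10^(-1.17) = 0.06760830
Ea/(R*T) = 42660/(8.314*1171) = 4.381814
exp(Ea/(R*T)) = 79.982989
tau = 0.053 * 0.06760830 * 79.982989 = 0.2866 ms


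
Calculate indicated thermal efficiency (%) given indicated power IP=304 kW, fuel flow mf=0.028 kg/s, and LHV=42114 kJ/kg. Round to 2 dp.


eta_ith = (IP / (mf * LHV)) * 100
Denominator = 0.028 * 42114 = 1179.1920 kW
eta_ith = (304 / 1179.1920) * 100 = 25.78%


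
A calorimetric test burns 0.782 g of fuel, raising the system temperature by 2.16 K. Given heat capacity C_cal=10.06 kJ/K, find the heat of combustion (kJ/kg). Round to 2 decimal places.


Hc = C_cal * delta_T / m_fuel
Q_released = 10.06 * 2.16 = 21.7296 kJ
m_fuel = 0.782 g = 0.782/1000 kg = 0.000782 kg
Hc = 21.7296 / 0.000782 = 27787.21 kJ/kg


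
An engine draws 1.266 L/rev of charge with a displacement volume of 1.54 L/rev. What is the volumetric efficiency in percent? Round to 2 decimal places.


eta_v = (V_actual / V_disp) * 100
Ratio = 1.266 / 1.54 = 0.8221
eta_v = 0.8221 * 100 = 82.21%


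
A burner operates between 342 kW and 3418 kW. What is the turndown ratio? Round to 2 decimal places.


TDR = Q_max / Q_min
TDR = 3418 / 342 = 9.99


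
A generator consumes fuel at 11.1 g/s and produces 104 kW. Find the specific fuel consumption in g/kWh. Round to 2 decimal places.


SFC = (mf / BP) * 3600
Rate = 11.1 / 104 = 0.106731 g/(s*kW)
SFC = 0.106731 * 3600 = 384.23 g/kWh


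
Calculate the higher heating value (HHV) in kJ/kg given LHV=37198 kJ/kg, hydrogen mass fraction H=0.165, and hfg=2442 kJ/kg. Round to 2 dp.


HHV = LHV + hfg * 9 * H
Water addition = 2442 * 9 * 0.165 = 3626.370 kJ/kg
HHV = 37198 + 3626.370 = 40824.37 kJ/kg


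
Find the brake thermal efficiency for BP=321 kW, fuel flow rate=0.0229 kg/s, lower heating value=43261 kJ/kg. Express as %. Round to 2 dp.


eta_BTE = (BP / (mf * LHV)) * 100
Denominator = 0.0229 * 43261 = 990.6769 kW
eta_BTE = (321 / 990.6769) * 100 = 32.40%


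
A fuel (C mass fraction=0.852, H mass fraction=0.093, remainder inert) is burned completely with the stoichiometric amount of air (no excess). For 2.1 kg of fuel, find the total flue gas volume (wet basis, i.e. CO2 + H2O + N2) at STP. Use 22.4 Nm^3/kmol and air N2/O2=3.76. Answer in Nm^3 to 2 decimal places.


Per kg fuel: CO2 = (C/12 kmol)*22.4 = (0.852/12)*22.4 = 1.59040 Nm^3
Per kg fuel: H2O = (H/2 kmol)*22.4 = (0.093/2)*22.4 = 1.04160 Nm^3
O2 needed per kg fuel = C/12 + H/4 = 0.852/12 + 0.093/4 = 0.09425000 kmol
Per kg fuel: N2 = O2*3.76*22.4 = 0.09425000*3.76*22.4 = 7.93811 Nm^3
Total per kg = 1.59040 + 1.04160 + 7.93811 = 10.57011 Nm^3
Total = 10.57011 * 2.1 = 22.20 Nm^3


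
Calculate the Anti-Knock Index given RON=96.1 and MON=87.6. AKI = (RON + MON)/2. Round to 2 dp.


AKI = (RON + MON) / 2
AKI = (96.1 + 87.6) / 2
AKI = 183.7 / 2 = 91.85


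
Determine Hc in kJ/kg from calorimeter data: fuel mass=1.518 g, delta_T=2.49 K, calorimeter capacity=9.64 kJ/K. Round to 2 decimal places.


Hc = C_cal * delta_T / m_fuel
Q_released = 9.64 * 2.49 = 24.0036 kJ
m_fuel = 1.518 g = 1.518/1000 kg = 0.001518 kg
Hc = 24.0036 / 0.001518 = 15812.65 kJ/kg


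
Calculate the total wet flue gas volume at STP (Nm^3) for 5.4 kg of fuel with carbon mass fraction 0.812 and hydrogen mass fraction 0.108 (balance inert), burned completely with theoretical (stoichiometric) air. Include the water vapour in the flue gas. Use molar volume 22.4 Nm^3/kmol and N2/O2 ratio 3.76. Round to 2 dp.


Per kg fuel: CO2 = (C/12 kmol)*22.4 = (0.812/12)*22.4 = 1.51573 Nm^3
Per kg fuel: H2O = (H/2 kmol)*22.4 = (0.108/2)*22.4 = 1.20960 Nm^3
O2 needed per kg fuel = C/12 + H/4 = 0.812/12 + 0.108/4 = 0.09466667 kmol
Per kg fuel: N2 = O2*3.76*22.4 = 0.09466667*3.76*22.4 = 7.97321 Nm^3
Total per kg = 1.51573 + 1.20960 + 7.97321 = 10.69854 Nm^3
Total = 10.69854 * 5.4 = 57.77 Nm^3


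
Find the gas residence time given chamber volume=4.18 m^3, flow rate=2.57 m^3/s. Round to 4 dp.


tau = V / Q_flow
tau = 4.18 / 2.57 = 1.6265 s


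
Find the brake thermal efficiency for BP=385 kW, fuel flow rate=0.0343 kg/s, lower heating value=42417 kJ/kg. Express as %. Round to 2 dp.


eta_BTE = (BP / (mf * LHV)) * 100
Denominator = 0.0343 * 42417 = 1454.9031 kW
eta_BTE = (385 / 1454.9031) * 100 = 26.46%


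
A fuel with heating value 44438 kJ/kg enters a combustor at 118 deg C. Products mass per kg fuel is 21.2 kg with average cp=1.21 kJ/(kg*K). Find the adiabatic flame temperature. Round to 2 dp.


T_ad = T_in + Hc / (m_p * cp)
Denominator = 21.2 * 1.21 = 25.6520
Temperature rise = 44438 / 25.6520 = 1732.34 K
T_ad = 118 + 1732.34 = 1850.34 deg C


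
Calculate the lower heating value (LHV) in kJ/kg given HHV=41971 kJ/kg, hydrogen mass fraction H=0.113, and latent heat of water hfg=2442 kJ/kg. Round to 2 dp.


LHV = HHV - hfg * 9 * H
Water correction = 2442 * 9 * 0.113 = 2483.514 kJ/kg
LHV = 41971 - 2483.514 = 39487.49 kJ/kg


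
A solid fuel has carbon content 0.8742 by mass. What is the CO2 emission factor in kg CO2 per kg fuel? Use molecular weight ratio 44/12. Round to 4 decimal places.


EF = C_frac * (M_CO2 / M_C)
EF = 0.8742 * (44/12)
EF = 0.8742 * 3.666667 = 3.2054 kg_CO2/kg_fuel


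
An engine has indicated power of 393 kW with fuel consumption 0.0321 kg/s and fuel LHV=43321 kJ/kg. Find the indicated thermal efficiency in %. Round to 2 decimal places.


eta_ith = (IP / (mf * LHV)) * 100
Denominator = 0.0321 * 43321 = 1390.6041 kW
eta_ith = (393 / 1390.6041) * 100 = 28.26%


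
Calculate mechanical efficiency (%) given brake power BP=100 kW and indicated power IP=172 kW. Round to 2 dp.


eta_mech = (BP / IP) * 100
Ratio = 100 / 172 = 0.5814
eta_mech = 0.5814 * 100 = 58.14%


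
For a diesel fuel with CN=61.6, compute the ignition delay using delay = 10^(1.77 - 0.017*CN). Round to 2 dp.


delay = 10^(1.77 - 0.017*CN)
Exponent = 1.77 - 0.017*61.6 = 0.7228
delay = 10^0.7228 = 5.28 ms


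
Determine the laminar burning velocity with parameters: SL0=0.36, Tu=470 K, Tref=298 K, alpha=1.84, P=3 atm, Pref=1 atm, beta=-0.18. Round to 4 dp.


SL = SL0 * (Tu/Tref)^alpha * (P/Pref)^beta
T ratio = 470/298 = 1.57718121
(T ratio)^alpha = 1.57718121^1.84 = 2.312609
(P/Pref)^beta = 3^(-0.18) = 0.820575
SL = 0.36 * 2.312609 * 0.820575 = 0.6832 m/s


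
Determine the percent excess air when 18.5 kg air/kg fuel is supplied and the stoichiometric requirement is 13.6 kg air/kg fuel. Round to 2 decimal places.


Excess air = actual - stoichiometric = 18.5 - 13.6 = 4.90 kg/kg fuel
Excess air % = (excess / stoich) * 100 = (4.90 / 13.6) * 100 = 36.03%


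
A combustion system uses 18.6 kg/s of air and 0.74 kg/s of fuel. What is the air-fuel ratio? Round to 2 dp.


AFR = m_air / m_fuel
AFR = 18.6 / 0.74 = 25.14


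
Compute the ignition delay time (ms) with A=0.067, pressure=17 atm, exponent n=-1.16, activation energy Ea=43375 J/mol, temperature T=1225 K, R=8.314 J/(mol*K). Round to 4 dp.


tau = A * P^n * exp(Ea/(R*T))
P^n = 17^(-1.16) = 0.03738344
Ea/(R*T) = 43375/(8.314*1225) = 4.258860
exp(Ea/(R*T)) = 70.729316
tau = 0.067 * 0.03738344 * 70.729316 = 0.1772 ms


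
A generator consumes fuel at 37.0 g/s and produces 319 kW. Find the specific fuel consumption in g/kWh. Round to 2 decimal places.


SFC = (mf / BP) * 3600
Rate = 37.0 / 319 = 0.115987 g/(s*kW)
SFC = 0.115987 * 3600 = 417.55 g/kWh


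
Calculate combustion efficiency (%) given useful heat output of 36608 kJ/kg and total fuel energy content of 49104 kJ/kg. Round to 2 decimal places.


Efficiency = (Q_useful / Q_fuel) * 100
Efficiency = (36608 / 49104) * 100
Efficiency = 0.7455 * 100 = 74.55%


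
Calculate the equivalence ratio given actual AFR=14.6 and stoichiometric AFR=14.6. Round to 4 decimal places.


phi = AFR_stoich / AFR_actual
phi = 14.6 / 14.6 = 1.0000


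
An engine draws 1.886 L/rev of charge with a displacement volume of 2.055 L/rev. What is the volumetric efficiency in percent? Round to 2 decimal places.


eta_v = (V_actual / V_disp) * 100
Ratio = 1.886 / 2.055 = 0.9178
eta_v = 0.9178 * 100 = 91.78%


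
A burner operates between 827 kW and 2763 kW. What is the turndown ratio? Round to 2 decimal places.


TDR = Q_max / Q_min
TDR = 2763 / 827 = 3.34


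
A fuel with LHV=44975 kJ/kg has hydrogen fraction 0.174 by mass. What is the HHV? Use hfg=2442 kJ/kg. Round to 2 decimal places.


HHV = LHV + hfg * 9 * H
Water addition = 2442 * 9 * 0.174 = 3824.172 kJ/kg
HHV = 44975 + 3824.172 = 48799.17 kJ/kg


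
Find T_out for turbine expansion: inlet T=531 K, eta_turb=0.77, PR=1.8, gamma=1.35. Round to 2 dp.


T_out = T_in * (1 - eta * (1 - PR^(-(gamma-1)/gamma)))
Exponent = -(1.35-1)/1.35 = -0.25925926
PR^exp = 1.8^(-0.25925926) = 0.85865408
Factor = 1 - 0.77*(1 - 0.85865408) = 0.89116364
T_out = 531 * 0.89116364 = 473.21 K


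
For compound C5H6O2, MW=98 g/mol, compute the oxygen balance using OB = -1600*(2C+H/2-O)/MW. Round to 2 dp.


OB = -1600 * (2C + H/2 - O) / MW
Inner = 2*5 + 6/2 - 2 = 11.00
OB = -1600 * 11.00 / 98 = -179.59%


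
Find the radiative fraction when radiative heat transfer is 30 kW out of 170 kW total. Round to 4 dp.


f_rad = Q_rad / Q_total
f_rad = 30 / 170 = 0.1765


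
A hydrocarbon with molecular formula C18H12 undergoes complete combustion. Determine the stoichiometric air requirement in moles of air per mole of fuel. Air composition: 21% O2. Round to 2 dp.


Balanced combustion: C18H12 + 21 O2 -> 18 CO2 + 6 H2O
O2 needed = C + H/4 = 18 + 12/4 = 21.00 moles
Air moles = O2 / 0.21 = 21.00 / 0.21 = 100.00 moles air


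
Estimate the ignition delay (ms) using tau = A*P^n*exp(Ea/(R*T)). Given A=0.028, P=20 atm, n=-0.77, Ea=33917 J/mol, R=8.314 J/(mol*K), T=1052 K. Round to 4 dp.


tau = A * P^n * exp(Ea/(R*T))
P^n = 20^(-0.77) = 0.09958798
Ea/(R*T) = 33917/(8.314*1052) = 3.877856
exp(Ea/(R*T)) = 48.320502
tau = 0.028 * 0.09958798 * 48.320502 = 0.1347 ms


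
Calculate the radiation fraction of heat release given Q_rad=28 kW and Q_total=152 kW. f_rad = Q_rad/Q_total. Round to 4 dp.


f_rad = Q_rad / Q_total
f_rad = 28 / 152 = 0.1842


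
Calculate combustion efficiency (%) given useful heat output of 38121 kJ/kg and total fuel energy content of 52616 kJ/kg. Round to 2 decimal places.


Efficiency = (Q_useful / Q_fuel) * 100
Efficiency = (38121 / 52616) * 100
Efficiency = 0.7245 * 100 = 72.45%


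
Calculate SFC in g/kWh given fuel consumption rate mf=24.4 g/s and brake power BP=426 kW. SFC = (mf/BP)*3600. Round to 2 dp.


SFC = (mf / BP) * 3600
Rate = 24.4 / 426 = 0.057277 g/(s*kW)
SFC = 0.057277 * 3600 = 206.20 g/kWh


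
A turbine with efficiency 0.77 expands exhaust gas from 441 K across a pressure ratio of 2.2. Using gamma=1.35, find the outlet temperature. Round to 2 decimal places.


T_out = T_in * (1 - eta * (1 - PR^(-(gamma-1)/gamma)))
Exponent = -(1.35-1)/1.35 = -0.25925926
PR^exp = 2.2^(-0.25925926) = 0.81512413
Factor = 1 - 0.77*(1 - 0.81512413) = 0.85764558
T_out = 441 * 0.85764558 = 378.22 K


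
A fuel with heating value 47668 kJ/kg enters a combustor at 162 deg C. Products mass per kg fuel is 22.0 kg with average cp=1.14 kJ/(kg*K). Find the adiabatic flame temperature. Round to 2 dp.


T_ad = T_in + Hc / (m_p * cp)
Denominator = 22.0 * 1.14 = 25.0800
Temperature rise = 47668 / 25.0800 = 1900.64 K
T_ad = 162 + 1900.64 = 2062.64 deg C


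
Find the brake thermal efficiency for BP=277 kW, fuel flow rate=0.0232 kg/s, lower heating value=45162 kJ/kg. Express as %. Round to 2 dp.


eta_BTE = (BP / (mf * LHV)) * 100
Denominator = 0.0232 * 45162 = 1047.7584 kW
eta_BTE = (277 / 1047.7584) * 100 = 26.44%


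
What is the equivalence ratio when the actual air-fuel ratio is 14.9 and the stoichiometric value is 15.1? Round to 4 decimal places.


phi = AFR_stoich / AFR_actual
phi = 15.1 / 14.9 = 1.0134


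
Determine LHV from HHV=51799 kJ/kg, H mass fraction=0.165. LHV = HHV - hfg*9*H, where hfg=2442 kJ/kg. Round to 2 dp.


LHV = HHV - hfg * 9 * H
Water correction = 2442 * 9 * 0.165 = 3626.370 kJ/kg
LHV = 51799 - 3626.370 = 48172.63 kJ/kg


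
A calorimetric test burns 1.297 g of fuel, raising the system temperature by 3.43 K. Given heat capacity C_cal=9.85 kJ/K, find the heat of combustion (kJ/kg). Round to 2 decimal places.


Hc = C_cal * delta_T / m_fuel
Q_released = 9.85 * 3.43 = 33.7855 kJ
m_fuel = 1.297 g = 1.297/1000 kg = 0.001297 kg
Hc = 33.7855 / 0.001297 = 26048.96 kJ/kg


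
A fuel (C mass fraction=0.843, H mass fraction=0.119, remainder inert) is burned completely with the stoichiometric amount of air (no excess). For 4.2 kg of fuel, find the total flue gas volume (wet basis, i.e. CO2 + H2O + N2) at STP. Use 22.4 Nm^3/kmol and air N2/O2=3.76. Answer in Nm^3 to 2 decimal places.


Per kg fuel: CO2 = (C/12 kmol)*22.4 = (0.843/12)*22.4 = 1.57360 Nm^3
Per kg fuel: H2O = (H/2 kmol)*22.4 = (0.119/2)*22.4 = 1.33280 Nm^3
O2 needed per kg fuel = C/12 + H/4 = 0.843/12 + 0.119/4 = 0.10000000 kmol
Per kg fuel: N2 = O2*3.76*22.4 = 0.10000000*3.76*22.4 = 8.42240 Nm^3
Total per kg = 1.57360 + 1.33280 + 8.42240 = 11.32880 Nm^3
Total = 11.32880 * 4.2 = 47.58 Nm^3


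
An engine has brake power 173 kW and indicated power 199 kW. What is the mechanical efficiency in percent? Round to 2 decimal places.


eta_mech = (BP / IP) * 100
Ratio = 173 / 199 = 0.8693
eta_mech = 0.8693 * 100 = 86.93%


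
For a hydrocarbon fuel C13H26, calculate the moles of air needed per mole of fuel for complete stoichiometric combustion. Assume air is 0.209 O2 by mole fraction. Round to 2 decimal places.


Balanced combustion: C13H26 + 19.5 O2 -> 13 CO2 + 13 H2O
O2 needed = C + H/4 = 13 + 26/4 = 19.50 moles
Air moles = O2 / 0.209 = 19.50 / 0.209 = 93.30 moles air


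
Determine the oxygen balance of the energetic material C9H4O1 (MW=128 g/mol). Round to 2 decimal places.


OB = -1600 * (2C + H/2 - O) / MW
Inner = 2*9 + 4/2 - 1 = 19.00
OB = -1600 * 19.00 / 128 = -237.50%


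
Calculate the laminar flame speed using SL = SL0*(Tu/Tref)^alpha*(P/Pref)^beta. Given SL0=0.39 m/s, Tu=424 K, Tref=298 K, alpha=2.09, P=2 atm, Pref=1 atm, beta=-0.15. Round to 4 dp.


SL = SL0 * (Tu/Tref)^alpha * (P/Pref)^beta
T ratio = 424/298 = 1.42281879
(T ratio)^alpha = 1.42281879^2.09 = 2.089694
(P/Pref)^beta = 2^(-0.15) = 0.901250
SL = 0.39 * 2.089694 * 0.901250 = 0.7345 m/s


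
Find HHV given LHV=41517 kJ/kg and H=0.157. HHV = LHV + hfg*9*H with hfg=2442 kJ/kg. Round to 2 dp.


HHV = LHV + hfg * 9 * H
Water addition = 2442 * 9 * 0.157 = 3450.546 kJ/kg
HHV = 41517 + 3450.546 = 44967.55 kJ/kg


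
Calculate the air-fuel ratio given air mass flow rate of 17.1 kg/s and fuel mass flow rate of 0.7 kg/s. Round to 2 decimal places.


AFR = m_air / m_fuel
AFR = 17.1 / 0.7 = 24.43


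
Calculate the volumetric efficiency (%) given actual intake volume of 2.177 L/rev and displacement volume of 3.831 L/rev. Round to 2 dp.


eta_v = (V_actual / V_disp) * 100
Ratio = 2.177 / 3.831 = 0.5683
eta_v = 0.5683 * 100 = 56.83%


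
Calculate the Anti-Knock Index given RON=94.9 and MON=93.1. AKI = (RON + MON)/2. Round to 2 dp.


AKI = (RON + MON) / 2
AKI = (94.9 + 93.1) / 2
AKI = 188.0 / 2 = 94.00


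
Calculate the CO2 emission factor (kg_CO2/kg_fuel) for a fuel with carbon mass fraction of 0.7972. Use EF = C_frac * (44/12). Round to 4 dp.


EF = C_frac * (M_CO2 / M_C)
EF = 0.7972 * (44/12)
EF = 0.7972 * 3.666667 = 2.9231 kg_CO2/kg_fuel


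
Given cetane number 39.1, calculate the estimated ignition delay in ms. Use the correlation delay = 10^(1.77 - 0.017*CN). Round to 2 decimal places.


delay = 10^(1.77 - 0.017*CN)
Exponent = 1.77 - 0.017*39.1 = 1.1053
delay = 10^1.1053 = 12.74 ms


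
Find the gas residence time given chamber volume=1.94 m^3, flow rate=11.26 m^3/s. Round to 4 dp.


tau = V / Q_flow
tau = 1.94 / 11.26 = 0.1723 s


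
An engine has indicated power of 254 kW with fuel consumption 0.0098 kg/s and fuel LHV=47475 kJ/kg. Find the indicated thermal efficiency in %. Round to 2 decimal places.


eta_ith = (IP / (mf * LHV)) * 100
Denominator = 0.0098 * 47475 = 465.2550 kW
eta_ith = (254 / 465.2550) * 100 = 54.59%


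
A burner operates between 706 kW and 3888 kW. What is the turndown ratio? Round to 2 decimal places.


TDR = Q_max / Q_min
TDR = 3888 / 706 = 5.51


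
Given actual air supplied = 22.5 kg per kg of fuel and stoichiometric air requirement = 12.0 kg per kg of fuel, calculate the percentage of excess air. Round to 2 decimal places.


Excess air = actual - stoichiometric = 22.5 - 12.0 = 10.50 kg/kg fuel
Excess air % = (excess / stoich) * 100 = (10.50 / 12.0) * 100 = 87.50%


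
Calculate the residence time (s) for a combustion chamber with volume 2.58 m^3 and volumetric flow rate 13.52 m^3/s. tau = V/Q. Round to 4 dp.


tau = V / Q_flow
tau = 2.58 / 13.52 = 0.1908 s


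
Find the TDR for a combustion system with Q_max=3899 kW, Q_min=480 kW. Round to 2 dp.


TDR = Q_max / Q_min
TDR = 3899 / 480 = 8.12


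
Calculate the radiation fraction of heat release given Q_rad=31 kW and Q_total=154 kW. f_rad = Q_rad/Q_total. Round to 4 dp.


f_rad = Q_rad / Q_total
f_rad = 31 / 154 = 0.2013


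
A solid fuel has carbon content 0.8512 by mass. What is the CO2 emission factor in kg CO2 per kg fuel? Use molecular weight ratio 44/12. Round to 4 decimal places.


EF = C_frac * (M_CO2 / M_C)
EF = 0.8512 * (44/12)
EF = 0.8512 * 3.666667 = 3.1211 kg_CO2/kg_fuel


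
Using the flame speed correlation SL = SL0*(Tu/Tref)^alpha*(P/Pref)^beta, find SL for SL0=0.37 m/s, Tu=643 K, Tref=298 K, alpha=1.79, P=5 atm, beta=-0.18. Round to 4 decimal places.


SL = SL0 * (Tu/Tref)^alpha * (P/Pref)^beta
T ratio = 643/298 = 2.15771812
(T ratio)^alpha = 2.15771812^1.79 = 3.961417
(P/Pref)^beta = 5^(-0.18) = 0.748489
SL = 0.37 * 3.961417 * 0.748489 = 1.0971 m/s


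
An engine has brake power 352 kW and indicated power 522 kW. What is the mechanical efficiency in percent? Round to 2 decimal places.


eta_mech = (BP / IP) * 100
Ratio = 352 / 522 = 0.6743
eta_mech = 0.6743 * 100 = 67.43%


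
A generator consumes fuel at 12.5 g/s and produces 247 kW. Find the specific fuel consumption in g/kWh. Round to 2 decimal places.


SFC = (mf / BP) * 3600
Rate = 12.5 / 247 = 0.050607 g/(s*kW)
SFC = 0.050607 * 3600 = 182.19 g/kWh


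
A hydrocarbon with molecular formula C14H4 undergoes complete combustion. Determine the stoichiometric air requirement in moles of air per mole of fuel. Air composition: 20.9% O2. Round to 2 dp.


Balanced combustion: C14H4 + 15 O2 -> 14 CO2 + 2 H2O
O2 needed = C + H/4 = 14 + 4/4 = 15.00 moles
Air moles = O2 / 0.209 = 15.00 / 0.209 = 71.77 moles air


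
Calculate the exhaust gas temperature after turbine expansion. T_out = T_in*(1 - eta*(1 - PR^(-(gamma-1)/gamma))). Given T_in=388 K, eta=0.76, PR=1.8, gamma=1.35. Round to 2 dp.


T_out = T_in * (1 - eta * (1 - PR^(-(gamma-1)/gamma)))
Exponent = -(1.35-1)/1.35 = -0.25925926
PR^exp = 1.8^(-0.25925926) = 0.85865408
Factor = 1 - 0.76*(1 - 0.85865408) = 0.89257710
T_out = 388 * 0.89257710 = 346.32 K


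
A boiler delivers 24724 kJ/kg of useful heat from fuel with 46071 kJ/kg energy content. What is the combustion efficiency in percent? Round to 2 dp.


Efficiency = (Q_useful / Q_fuel) * 100
Efficiency = (24724 / 46071) * 100
Efficiency = 0.5366 * 100 = 53.66%


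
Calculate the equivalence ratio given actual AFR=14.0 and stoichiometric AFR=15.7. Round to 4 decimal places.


phi = AFR_stoich / AFR_actual
phi = 15.7 / 14.0 = 1.1214


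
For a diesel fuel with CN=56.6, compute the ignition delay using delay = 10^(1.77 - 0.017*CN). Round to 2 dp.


delay = 10^(1.77 - 0.017*CN)
Exponent = 1.77 - 0.017*56.6 = 0.8078
delay = 10^0.8078 = 6.42 ms


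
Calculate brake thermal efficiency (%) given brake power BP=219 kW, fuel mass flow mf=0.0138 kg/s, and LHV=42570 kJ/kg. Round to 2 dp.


eta_BTE = (BP / (mf * LHV)) * 100
Denominator = 0.0138 * 42570 = 587.4660 kW
eta_BTE = (219 / 587.4660) * 100 = 37.28%


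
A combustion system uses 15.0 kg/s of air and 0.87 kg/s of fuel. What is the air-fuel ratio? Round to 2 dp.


AFR = m_air / m_fuel
AFR = 15.0 / 0.87 = 17.24


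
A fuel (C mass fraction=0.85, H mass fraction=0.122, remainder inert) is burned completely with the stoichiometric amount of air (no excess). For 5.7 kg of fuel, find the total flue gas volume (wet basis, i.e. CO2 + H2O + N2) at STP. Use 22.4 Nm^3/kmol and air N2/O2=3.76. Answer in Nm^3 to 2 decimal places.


Per kg fuel: CO2 = (C/12 kmol)*22.4 = (0.85/12)*22.4 = 1.58667 Nm^3
Per kg fuel: H2O = (H/2 kmol)*22.4 = (0.122/2)*22.4 = 1.36640 Nm^3
O2 needed per kg fuel = C/12 + H/4 = 0.85/12 + 0.122/4 = 0.10133333 kmol
Per kg fuel: N2 = O2*3.76*22.4 = 0.10133333*3.76*22.4 = 8.53470 Nm^3
Total per kg = 1.58667 + 1.36640 + 8.53470 = 11.48777 Nm^3
Total = 11.48777 * 5.7 = 65.48 Nm^3


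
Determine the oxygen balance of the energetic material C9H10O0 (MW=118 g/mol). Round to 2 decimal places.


OB = -1600 * (2C + H/2 - O) / MW
Inner = 2*9 + 10/2 - 0 = 23.00
OB = -1600 * 23.00 / 118 = -311.86%


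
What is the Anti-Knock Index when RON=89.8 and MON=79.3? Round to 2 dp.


AKI = (RON + MON) / 2
AKI = (89.8 + 79.3) / 2
AKI = 169.1 / 2 = 84.55


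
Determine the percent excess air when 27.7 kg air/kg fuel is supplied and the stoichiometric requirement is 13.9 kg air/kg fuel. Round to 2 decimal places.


Excess air = actual - stoichiometric = 27.7 - 13.9 = 13.80 kg/kg fuel
Excess air % = (excess / stoich) * 100 = (13.80 / 13.9) * 100 = 99.28%


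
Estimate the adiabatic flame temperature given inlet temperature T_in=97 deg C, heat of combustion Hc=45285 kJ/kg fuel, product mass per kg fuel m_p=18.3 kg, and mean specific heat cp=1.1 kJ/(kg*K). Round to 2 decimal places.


T_ad = T_in + Hc / (m_p * cp)
Denominator = 18.3 * 1.1 = 20.1300
Temperature rise = 45285 / 20.1300 = 2249.63 K
T_ad = 97 + 2249.63 = 2346.63 deg C


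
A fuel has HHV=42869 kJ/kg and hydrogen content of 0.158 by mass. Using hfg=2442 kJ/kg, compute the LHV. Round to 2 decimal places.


LHV = HHV - hfg * 9 * H
Water correction = 2442 * 9 * 0.158 = 3472.524 kJ/kg
LHV = 42869 - 3472.524 = 39396.48 kJ/kg


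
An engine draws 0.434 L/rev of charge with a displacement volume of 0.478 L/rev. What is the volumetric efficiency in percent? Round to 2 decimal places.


eta_v = (V_actual / V_disp) * 100
Ratio = 0.434 / 0.478 = 0.9079
eta_v = 0.9079 * 100 = 90.79%


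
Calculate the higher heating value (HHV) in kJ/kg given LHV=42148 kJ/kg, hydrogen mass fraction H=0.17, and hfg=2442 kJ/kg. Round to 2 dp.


HHV = LHV + hfg * 9 * H
Water addition = 2442 * 9 * 0.17 = 3736.260 kJ/kg
HHV = 42148 + 3736.260 = 45884.26 kJ/kg


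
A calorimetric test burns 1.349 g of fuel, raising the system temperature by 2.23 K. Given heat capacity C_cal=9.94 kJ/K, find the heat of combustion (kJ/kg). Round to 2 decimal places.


Hc = C_cal * delta_T / m_fuel
Q_released = 9.94 * 2.23 = 22.1662 kJ
m_fuel = 1.349 g = 1.349/1000 kg = 0.001349 kg
Hc = 22.1662 / 0.001349 = 16431.58 kJ/kg
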